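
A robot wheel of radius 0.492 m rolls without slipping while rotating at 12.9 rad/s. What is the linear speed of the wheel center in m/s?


v = omega * r = 12.9 * 0.492 = 6.3468

6.3468 m/s


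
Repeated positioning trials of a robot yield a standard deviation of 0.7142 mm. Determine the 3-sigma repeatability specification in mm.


repeatability = 3*sigma = 3*0.7142 = 2.1426

2.1426 mm


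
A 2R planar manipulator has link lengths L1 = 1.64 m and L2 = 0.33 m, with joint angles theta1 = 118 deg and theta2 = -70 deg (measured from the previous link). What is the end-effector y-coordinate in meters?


y = L1*sin(th1) + L2*sin(th1+th2) = 1.64*sin(118 deg) + 0.33*sin(48 deg) = 1.6933

1.6933 m


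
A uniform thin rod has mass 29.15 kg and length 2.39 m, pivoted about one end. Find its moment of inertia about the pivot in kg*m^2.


I = (1/3)*m*L^2 = (1/3)*29.15*2.39^2 = 55.5026

55.5026 kg*m^2


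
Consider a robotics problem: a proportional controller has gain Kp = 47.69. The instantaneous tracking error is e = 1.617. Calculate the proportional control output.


u_P = Kp * e = 47.69 * 1.617 = 77.1147

77.1147


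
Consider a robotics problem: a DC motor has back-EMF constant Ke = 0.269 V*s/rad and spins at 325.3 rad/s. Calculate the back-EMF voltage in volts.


V_emf = Ke * omega = 0.269*325.3 = 87.5057

87.5057 V


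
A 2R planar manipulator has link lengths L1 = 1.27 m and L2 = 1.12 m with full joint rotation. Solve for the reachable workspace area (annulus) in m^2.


r_max = L1 + L2 = 2.3900, r_min = |L1 - L2| = 0.1500
A = pi*(r_max^2 - r_min^2) = pi*(5.7121 - 0.0225) = 17.8744

17.8744 m^2


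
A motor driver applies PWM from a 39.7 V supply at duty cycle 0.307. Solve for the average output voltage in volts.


V_avg = V_supply * D = 39.7*0.307 = 12.1879

12.1879 V


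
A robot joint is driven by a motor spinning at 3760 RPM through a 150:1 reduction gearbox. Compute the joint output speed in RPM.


omega_joint = omega_motor / N = 3760 / 150 = 25.0667

25.0667 RPM


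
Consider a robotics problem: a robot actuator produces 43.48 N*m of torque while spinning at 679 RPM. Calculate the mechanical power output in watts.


omega = 679 * 2*pi/60 = 71.104714 rad/s
P = tau * omega = 43.48 * 71.104714 = 3091.6330

3091.6330 W


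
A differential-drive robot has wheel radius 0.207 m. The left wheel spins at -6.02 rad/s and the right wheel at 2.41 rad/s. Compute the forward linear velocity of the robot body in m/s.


v = r*(wR + wL)/2 = 0.207*(2.41 + -6.02)/2 = -0.3736

-0.3736 m/s


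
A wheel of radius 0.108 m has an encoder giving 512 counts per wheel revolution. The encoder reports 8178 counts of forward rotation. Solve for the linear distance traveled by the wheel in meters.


revs = 8178/512 = 15.972656
d = revs * 2*pi*r = 15.972656 * 2*pi*0.108 = 10.8388

10.8388 m


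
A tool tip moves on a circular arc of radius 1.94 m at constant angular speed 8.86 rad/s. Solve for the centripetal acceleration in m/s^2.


a_c = omega^2 * r = 8.86^2 * 1.94 = 152.2892

152.2892 m/s^2


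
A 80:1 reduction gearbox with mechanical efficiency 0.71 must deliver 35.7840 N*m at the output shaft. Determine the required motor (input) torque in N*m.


tau_in = tau_out / (N * eta) = 35.7840 / (80 * 0.71) = 0.6300

0.6300 N*m


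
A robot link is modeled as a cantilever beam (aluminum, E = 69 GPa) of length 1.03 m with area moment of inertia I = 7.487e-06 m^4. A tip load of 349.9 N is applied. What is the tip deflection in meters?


delta = F*L^3/(3*E*I) = 349.9*1.03^3/(3*6.900e+10*7.487e-06)
      = 382.3451773/1549809 = 2.4670e-04

2.4670e-04 m


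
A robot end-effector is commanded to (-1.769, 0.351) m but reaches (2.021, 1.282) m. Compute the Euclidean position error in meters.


dx = 2.021 - (-1.769) = 3.7900, dy = 1.282 - (0.351) = 0.9310
err = sqrt(14.364100 + 0.866761) = 3.9027

3.9027 m


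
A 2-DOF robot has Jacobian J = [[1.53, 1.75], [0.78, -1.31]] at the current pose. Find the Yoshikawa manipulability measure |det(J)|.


det(J) = 1.53*-1.31 - (1.75)*(0.78) = -3.3693
|det(J)| = 3.3693

3.3693


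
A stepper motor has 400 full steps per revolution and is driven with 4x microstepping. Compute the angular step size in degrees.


step = 360/(400*4) = 360/1600 = 0.2250

0.2250 degrees


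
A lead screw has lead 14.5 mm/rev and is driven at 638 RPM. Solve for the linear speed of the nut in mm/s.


v = lead * (RPM/60) = 14.5*638/60 = 154.1833

154.1833 mm/s


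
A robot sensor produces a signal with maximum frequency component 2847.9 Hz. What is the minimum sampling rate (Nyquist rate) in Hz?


f_s,min = 2*f_max = 2*2847.9 = 5695.8000

5695.8000 Hz


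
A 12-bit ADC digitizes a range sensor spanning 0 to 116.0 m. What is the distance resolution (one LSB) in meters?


res = range / 2^n = 116.0/2^12 = 116.0/4096 = 0.0283

0.0283 m


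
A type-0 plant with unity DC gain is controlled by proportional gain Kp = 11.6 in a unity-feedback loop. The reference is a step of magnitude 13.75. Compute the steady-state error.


e_ss = R/(1 + Kp) = 13.75/(1 + 11.6) = 13.75/12.6000 = 1.0913

1.0913


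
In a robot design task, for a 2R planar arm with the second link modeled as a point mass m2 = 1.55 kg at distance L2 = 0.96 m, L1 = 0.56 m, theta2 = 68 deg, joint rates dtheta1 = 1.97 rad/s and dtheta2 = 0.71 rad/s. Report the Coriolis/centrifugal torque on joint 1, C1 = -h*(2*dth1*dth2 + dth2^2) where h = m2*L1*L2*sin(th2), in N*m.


h = m2*L1*L2*sin(th2) = 1.55*0.56*0.96*sin(68 deg) = 0.772604
C1 = -h*(2*1.97*0.71 + 0.71^2) = -0.772604*3.3015 = -2.5508

-2.5508 N*m


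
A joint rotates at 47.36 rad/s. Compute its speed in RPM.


RPM = 47.36 * 60/(2*pi) = 452.2547

452.2547 RPM


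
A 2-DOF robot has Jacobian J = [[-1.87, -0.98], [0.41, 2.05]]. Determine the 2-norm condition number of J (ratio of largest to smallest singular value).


JJ^T eigenvalues: trace(JJ^T) = 8.8279, det(JJ^T) = det(J)^2 = 11.77656489
s_max^2 = (8.8279 + sqrt(30.82555885))/2 = 7.18998849
s_min^2 = (8.8279 - sqrt(30.82555885))/2 = 1.63791151
kappa = s_max/s_min = sqrt(7.18998849/1.63791151) = 2.0952

2.0952


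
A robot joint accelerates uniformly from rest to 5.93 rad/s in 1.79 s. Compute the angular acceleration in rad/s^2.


alpha = delta_omega / t = 5.93 / 1.79 = 3.3128

3.3128 rad/s^2


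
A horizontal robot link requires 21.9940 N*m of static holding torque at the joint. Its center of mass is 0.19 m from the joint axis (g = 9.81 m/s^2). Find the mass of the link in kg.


m = tau / (g*L) = 21.9940 / (9.81 * 0.19) = 11.8000

11.8000 kg


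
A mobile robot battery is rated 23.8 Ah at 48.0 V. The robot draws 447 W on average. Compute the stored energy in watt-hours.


E = capacity * V = 23.8*48.0 = 1142.4000

1142.4000 Wh


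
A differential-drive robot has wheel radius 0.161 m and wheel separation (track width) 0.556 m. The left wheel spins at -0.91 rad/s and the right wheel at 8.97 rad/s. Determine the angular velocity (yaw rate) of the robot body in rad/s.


omega = r*(wR - wL)/L = 0.161*(8.97 - (-0.91))/0.556 = 2.8609

2.8609 rad/s


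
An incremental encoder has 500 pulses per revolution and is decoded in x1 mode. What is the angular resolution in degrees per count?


resolution = 360 / (PPR * 1) = 360 / 500 = 0.7200

0.7200 degrees


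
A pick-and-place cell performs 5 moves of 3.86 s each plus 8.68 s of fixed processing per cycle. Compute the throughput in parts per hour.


T_cycle = 5*3.86 + 8.68 = 27.9800 s
rate = 3600/T = 128.6633

128.6633 parts/hour


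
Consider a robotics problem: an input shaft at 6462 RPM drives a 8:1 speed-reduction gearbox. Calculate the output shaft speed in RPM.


omega_out = omega_in / N = 6462 / 8 = 807.7500

807.7500 RPM


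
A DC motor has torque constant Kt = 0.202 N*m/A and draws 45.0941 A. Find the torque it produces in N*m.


tau = Kt * I = 0.202*45.0941 = 9.1090

9.1090 N*m


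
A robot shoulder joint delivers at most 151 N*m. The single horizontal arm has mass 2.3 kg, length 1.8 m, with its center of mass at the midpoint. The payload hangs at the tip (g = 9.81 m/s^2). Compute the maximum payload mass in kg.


tau_arm = m_arm*g*(L/2) = 2.3*9.81*1.8/2 = 20.3067 N*m
tau_payload = tau_max - tau_arm = 151 - 20.3067 = 130.6933
m_payload = tau_payload / (g*L) = 130.6933 / (9.81*1.8) = 7.4014

7.4014 kg


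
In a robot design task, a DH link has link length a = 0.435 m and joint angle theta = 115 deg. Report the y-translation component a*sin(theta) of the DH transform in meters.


a*sin(theta) = 0.435*sin(115 deg) = 0.3942

0.3942 m


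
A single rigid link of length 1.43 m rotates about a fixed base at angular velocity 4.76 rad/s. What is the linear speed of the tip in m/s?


v = L*omega = 1.43 * 4.76 = 6.8068

6.8068 m/s


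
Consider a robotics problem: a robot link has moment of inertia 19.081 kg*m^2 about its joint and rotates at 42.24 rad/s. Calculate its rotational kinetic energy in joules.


KE = (1/2)*I*omega^2 = 0.5*19.081*42.24^2 = 17022.3280

17022.3280 J


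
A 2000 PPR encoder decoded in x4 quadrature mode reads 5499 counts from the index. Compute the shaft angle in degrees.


angle = counts * 360 / (PPR*4) = 5499 * 360 / 8000 = 247.4550

247.4550 degrees


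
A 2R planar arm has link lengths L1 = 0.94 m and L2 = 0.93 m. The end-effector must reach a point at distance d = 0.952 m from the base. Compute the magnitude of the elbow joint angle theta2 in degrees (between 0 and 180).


cos(th2) = (d^2 - L1^2 - L2^2)/(2*L1*L2) = (0.952^2 - 0.94^2 - 0.93^2)/(2*0.94*0.93) = -0.48169526
th2 = acos(-0.48169526) = 118.7962 deg

118.7962 degrees


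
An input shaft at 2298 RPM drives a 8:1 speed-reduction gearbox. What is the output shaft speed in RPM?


omega_out = omega_in / N = 2298 / 8 = 287.2500

287.2500 RPM


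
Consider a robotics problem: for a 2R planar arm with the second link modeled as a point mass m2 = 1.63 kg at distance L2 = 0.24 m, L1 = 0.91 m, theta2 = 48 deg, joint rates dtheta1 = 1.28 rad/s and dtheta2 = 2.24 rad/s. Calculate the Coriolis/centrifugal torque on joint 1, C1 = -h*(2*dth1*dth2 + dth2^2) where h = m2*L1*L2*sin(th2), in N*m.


h = m2*L1*L2*sin(th2) = 1.63*0.91*0.24*sin(48 deg) = 0.264554
C1 = -h*(2*1.28*2.24 + 2.24^2) = -0.264554*10.7520 = -2.8445

-2.8445 N*m


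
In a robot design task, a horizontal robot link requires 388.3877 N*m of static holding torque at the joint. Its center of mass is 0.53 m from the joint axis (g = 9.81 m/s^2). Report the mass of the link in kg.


m = tau / (g*L) = 388.3877 / (9.81 * 0.53) = 74.7000

74.7000 kg


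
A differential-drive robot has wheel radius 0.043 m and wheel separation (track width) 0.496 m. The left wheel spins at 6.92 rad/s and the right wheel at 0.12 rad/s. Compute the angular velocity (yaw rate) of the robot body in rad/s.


omega = r*(wR - wL)/L = 0.043*(0.12 - (6.92))/0.496 = -0.5895

-0.5895 rad/s


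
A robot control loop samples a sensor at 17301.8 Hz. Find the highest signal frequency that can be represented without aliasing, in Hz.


f_max = f_s/2 = 17301.8/2 = 8650.9000

8650.9000 Hz


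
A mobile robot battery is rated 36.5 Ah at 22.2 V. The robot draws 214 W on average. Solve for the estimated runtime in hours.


E = 36.5*22.2 = 810.3000 Wh
t = E/P = 810.3000/214 = 3.7864

3.7864 hours


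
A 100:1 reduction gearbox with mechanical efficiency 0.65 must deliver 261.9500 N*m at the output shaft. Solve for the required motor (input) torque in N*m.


tau_in = tau_out / (N * eta) = 261.9500 / (100 * 0.65) = 4.0300

4.0300 N*m


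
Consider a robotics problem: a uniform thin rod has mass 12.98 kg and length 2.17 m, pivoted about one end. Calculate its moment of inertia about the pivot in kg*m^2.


I = (1/3)*m*L^2 = (1/3)*12.98*2.17^2 = 20.3738

20.3738 kg*m^2


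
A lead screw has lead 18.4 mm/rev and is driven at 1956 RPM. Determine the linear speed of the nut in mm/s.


v = lead * (RPM/60) = 18.4*1956/60 = 599.8400

599.8400 mm/s


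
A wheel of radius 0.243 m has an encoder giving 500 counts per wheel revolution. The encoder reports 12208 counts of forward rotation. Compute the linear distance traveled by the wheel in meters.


revs = 12208/500 = 24.416000
d = revs * 2*pi*r = 24.416000 * 2*pi*0.243 = 37.2787

37.2787 m


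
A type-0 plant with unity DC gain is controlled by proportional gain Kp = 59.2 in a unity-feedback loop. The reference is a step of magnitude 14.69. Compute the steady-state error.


e_ss = R/(1 + Kp) = 14.69/(1 + 59.2) = 14.69/60.2000 = 0.2440

0.2440


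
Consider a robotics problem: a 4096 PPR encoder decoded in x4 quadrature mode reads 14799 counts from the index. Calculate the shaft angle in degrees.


angle = counts * 360 / (PPR*4) = 14799 * 360 / 16384 = 325.1733

325.1733 degrees


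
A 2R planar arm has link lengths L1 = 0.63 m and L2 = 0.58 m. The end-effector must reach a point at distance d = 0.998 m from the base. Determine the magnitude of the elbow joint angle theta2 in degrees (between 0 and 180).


cos(th2) = (d^2 - L1^2 - L2^2)/(2*L1*L2) = (0.998^2 - 0.63^2 - 0.58^2)/(2*0.63*0.58) = 0.35947455
th2 = acos(0.35947455) = 68.9321 deg

68.9321 degrees


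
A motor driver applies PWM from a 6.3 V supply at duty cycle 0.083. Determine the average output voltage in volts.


V_avg = V_supply * D = 6.3*0.083 = 0.5229

0.5229 V


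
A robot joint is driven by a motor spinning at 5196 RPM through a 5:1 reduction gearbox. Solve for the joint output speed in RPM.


omega_joint = omega_motor / N = 5196 / 5 = 1039.2000

1039.2000 RPM


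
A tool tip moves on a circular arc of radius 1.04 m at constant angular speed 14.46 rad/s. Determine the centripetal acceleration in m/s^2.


a_c = omega^2 * r = 14.46^2 * 1.04 = 217.4553

217.4553 m/s^2


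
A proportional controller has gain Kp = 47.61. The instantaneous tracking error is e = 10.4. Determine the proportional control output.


u_P = Kp * e = 47.61 * 10.4 = 495.1440

495.1440


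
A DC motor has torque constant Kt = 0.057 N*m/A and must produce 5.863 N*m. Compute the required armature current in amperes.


I = tau / Kt = 5.863/0.057 = 102.8596

102.8596 A


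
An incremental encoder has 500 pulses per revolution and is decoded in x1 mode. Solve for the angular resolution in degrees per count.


resolution = 360 / (PPR * 1) = 360 / 500 = 0.7200

0.7200 degrees


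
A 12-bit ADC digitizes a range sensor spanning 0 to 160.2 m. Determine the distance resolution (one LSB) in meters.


res = range / 2^n = 160.2/2^12 = 160.2/4096 = 0.0391

0.0391 m


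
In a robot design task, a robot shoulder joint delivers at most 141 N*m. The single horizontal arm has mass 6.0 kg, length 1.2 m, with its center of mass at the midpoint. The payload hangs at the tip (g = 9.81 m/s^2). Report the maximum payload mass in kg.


tau_arm = m_arm*g*(L/2) = 6.0*9.81*1.2/2 = 35.3160 N*m
tau_payload = tau_max - tau_arm = 141 - 35.3160 = 105.6840
m_payload = tau_payload / (g*L) = 105.6840 / (9.81*1.2) = 8.9776

8.9776 kg


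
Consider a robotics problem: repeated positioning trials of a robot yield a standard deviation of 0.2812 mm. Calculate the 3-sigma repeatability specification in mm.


repeatability = 3*sigma = 3*0.2812 = 0.8436

0.8436 mm


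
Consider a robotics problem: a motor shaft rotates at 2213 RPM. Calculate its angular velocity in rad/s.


omega = 2213 * 2*pi/60 = 231.7448

231.7448 rad/s


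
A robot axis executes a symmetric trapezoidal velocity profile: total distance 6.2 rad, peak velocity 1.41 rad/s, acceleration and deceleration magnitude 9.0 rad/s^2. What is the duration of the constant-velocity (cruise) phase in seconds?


t_acc = v/a = 0.156667 s, d_acc = v^2/(2a) = 0.110450 rad each
d_cruise = 6.2 - 2*0.110450 = 5.979100 rad
t_cruise = d_cruise/v = 5.979100/1.41 = 4.2405

4.2405 s


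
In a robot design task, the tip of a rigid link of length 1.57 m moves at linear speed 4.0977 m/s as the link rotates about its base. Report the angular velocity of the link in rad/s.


omega = v / L = 4.0977 / 1.57 = 2.6100

2.6100 rad/s


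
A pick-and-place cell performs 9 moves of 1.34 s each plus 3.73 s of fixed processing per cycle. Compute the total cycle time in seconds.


T = 9*1.34 + 3.73 = 15.7900

15.7900 s


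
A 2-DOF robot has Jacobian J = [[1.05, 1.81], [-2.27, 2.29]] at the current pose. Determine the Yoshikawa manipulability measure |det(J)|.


det(J) = 1.05*2.29 - (1.81)*(-2.27) = 6.5132
|det(J)| = 6.5132

6.5132


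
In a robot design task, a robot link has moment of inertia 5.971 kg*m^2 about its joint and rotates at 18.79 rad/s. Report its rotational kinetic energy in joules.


KE = (1/2)*I*omega^2 = 0.5*5.971*18.79^2 = 1054.0729

1054.0729 J


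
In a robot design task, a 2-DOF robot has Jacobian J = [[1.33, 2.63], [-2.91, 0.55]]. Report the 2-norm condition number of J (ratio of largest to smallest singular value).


JJ^T eigenvalues: trace(JJ^T) = 17.4564, det(JJ^T) = det(J)^2 = 70.30487104
s_max^2 = (17.4564 + sqrt(23.50641680))/2 = 11.15237083
s_min^2 = (17.4564 - sqrt(23.50641680))/2 = 6.30402917
kappa = s_max/s_min = sqrt(11.15237083/6.30402917) = 1.3301

1.3301


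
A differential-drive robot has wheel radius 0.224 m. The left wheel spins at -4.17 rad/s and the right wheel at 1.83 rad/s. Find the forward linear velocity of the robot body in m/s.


v = r*(wR + wL)/2 = 0.224*(1.83 + -4.17)/2 = -0.2621

-0.2621 m/s


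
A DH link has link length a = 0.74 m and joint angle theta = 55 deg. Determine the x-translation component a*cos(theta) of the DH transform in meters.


a*cos(theta) = 0.74*cos(55 deg) = 0.4244

0.4244 m


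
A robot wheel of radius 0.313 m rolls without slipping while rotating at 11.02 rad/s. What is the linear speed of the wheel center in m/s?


v = omega * r = 11.02 * 0.313 = 3.4493

3.4493 m/s


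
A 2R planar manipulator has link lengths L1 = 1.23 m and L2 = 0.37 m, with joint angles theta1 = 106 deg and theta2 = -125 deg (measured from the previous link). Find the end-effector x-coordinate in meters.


x = L1*cos(th1) + L2*cos(th1+th2) = 1.23*cos(106 deg) + 0.37*cos(-19 deg) = 0.0108

0.0108 m


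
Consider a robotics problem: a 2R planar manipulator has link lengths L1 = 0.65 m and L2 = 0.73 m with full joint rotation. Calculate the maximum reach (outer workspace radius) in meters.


r_max = L1 + L2 = 0.65 + 0.73 = 1.3800

1.3800 m


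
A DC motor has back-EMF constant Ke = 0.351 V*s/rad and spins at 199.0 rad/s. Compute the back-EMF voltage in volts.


V_emf = Ke * omega = 0.351*199.0 = 69.8490

69.8490 V


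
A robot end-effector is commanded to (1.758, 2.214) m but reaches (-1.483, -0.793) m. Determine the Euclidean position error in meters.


dx = -1.483 - (1.758) = -3.2410, dy = -0.793 - (2.214) = -3.0070
err = sqrt(10.504081 + 9.042049) = 4.4211

4.4211 m


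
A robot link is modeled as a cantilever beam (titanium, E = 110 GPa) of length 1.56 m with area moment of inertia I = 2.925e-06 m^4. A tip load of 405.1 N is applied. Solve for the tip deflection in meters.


delta = F*L^3/(3*E*I) = 405.1*1.56^3/(3*1.100e+11*2.925e-06)
      = 1537.9281216/965250 = 0.0016

0.0016 m


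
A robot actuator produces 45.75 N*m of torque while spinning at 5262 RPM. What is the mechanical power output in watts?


omega = 5262 * 2*pi/60 = 551.035351 rad/s
P = tau * omega = 45.75 * 551.035351 = 25209.8673

25209.8673 W


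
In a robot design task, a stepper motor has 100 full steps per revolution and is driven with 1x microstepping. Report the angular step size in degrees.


step = 360/(100*1) = 360/100 = 3.6000

3.6000 degrees


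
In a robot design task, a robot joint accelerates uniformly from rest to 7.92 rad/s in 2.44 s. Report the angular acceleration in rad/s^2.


alpha = delta_omega / t = 7.92 / 2.44 = 3.2459

3.2459 rad/s^2


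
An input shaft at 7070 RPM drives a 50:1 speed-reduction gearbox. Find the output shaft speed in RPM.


omega_out = omega_in / N = 7070 / 50 = 141.4000

141.4000 RPM


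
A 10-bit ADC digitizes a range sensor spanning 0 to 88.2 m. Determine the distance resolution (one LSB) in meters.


res = range / 2^n = 88.2/2^10 = 88.2/1024 = 0.0861

0.0861 m


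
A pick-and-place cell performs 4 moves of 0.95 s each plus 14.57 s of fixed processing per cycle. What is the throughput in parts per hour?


T_cycle = 4*0.95 + 14.57 = 18.3700 s
rate = 3600/T = 195.9717

195.9717 parts/hour


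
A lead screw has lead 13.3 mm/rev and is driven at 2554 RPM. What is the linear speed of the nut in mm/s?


v = lead * (RPM/60) = 13.3*2554/60 = 566.1367

566.1367 mm/s


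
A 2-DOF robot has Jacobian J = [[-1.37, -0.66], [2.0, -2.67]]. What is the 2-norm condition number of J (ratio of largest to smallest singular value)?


JJ^T eigenvalues: trace(JJ^T) = 13.4414, det(JJ^T) = det(J)^2 = 24.77948841
s_max^2 = (13.4414 + sqrt(81.55328032))/2 = 11.23604274
s_min^2 = (13.4414 - sqrt(81.55328032))/2 = 2.20535726
kappa = s_max/s_min = sqrt(11.23604274/2.20535726) = 2.2572

2.2572


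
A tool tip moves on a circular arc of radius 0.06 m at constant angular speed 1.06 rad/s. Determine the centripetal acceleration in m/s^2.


a_c = omega^2 * r = 1.06^2 * 0.06 = 0.0674

0.0674 m/s^2


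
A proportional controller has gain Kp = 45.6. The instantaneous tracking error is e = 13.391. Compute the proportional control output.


u_P = Kp * e = 45.6 * 13.391 = 610.6296

610.6296


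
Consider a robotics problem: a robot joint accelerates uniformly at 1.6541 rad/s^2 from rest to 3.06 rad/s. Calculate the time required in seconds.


t = delta_omega / alpha = 3.06 / 1.6541 = 1.8499

1.8499 s


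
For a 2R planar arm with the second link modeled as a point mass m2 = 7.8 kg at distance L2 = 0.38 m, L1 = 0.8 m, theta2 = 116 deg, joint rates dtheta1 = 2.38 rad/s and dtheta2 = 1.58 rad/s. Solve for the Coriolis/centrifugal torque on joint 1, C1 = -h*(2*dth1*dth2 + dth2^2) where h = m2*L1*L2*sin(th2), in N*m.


h = m2*L1*L2*sin(th2) = 7.8*0.8*0.38*sin(116 deg) = 2.131220
C1 = -h*(2*2.38*1.58 + 1.58^2) = -2.131220*10.0172 = -21.3489

-21.3489 N*m


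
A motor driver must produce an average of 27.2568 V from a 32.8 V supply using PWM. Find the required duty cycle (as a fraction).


D = V_avg/V_supply = 27.2568/32.8 = 0.8310

0.8310


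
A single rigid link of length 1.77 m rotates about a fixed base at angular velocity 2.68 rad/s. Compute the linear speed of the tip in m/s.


v = L*omega = 1.77 * 2.68 = 4.7436

4.7436 m/s


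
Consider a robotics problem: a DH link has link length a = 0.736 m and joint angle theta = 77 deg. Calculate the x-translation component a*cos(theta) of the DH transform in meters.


a*cos(theta) = 0.736*cos(77 deg) = 0.1656

0.1656 m


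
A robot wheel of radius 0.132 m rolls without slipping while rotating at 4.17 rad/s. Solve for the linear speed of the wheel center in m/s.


v = omega * r = 4.17 * 0.132 = 0.5504

0.5504 m/s


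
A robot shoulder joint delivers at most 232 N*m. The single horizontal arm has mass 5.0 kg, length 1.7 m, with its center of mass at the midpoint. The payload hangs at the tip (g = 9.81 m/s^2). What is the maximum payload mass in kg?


tau_arm = m_arm*g*(L/2) = 5.0*9.81*1.7/2 = 41.6925 N*m
tau_payload = tau_max - tau_arm = 232 - 41.6925 = 190.3075
m_payload = tau_payload / (g*L) = 190.3075 / (9.81*1.7) = 11.4114

11.4114 kg


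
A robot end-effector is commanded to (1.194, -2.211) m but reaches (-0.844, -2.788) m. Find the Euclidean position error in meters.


dx = -0.844 - (1.194) = -2.0380, dy = -2.788 - (-2.211) = -0.5770
err = sqrt(4.153444 + 0.332929) = 2.1181

2.1181 m


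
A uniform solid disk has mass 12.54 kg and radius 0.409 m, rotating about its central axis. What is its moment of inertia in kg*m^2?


I = (1/2)*m*R^2 = 0.5*12.54*0.409^2 = 1.0489

1.0489 kg*m^2


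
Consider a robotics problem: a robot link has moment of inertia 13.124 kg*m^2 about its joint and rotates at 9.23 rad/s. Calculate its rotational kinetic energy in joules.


KE = (1/2)*I*omega^2 = 0.5*13.124*9.23^2 = 559.0358

559.0358 J


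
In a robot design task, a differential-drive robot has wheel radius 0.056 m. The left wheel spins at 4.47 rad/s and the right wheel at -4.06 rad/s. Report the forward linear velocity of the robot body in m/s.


v = r*(wR + wL)/2 = 0.056*(-4.06 + 4.47)/2 = 0.0115

0.0115 m/s


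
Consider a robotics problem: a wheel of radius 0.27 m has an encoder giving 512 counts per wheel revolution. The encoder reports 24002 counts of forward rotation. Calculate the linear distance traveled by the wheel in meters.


revs = 24002/512 = 46.878906
d = revs * 2*pi*r = 46.878906 * 2*pi*0.27 = 79.5282

79.5282 m


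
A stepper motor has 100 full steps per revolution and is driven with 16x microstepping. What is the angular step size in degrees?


step = 360/(100*16) = 360/1600 = 0.2250

0.2250 degrees


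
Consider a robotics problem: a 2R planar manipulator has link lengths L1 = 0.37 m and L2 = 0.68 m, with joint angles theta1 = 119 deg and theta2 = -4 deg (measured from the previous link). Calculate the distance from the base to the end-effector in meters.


x = L1*cos(th1) + L2*cos(th1+th2) = -0.466760
y = L1*sin(th1) + L2*sin(th1+th2) = 0.939899
d = sqrt(x^2 + y^2) = sqrt(0.217865 + 0.883410) = 1.0494

1.0494 m


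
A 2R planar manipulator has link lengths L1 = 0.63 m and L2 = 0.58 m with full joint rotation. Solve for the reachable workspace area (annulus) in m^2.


r_max = L1 + L2 = 1.2100, r_min = |L1 - L2| = 0.0500
A = pi*(r_max^2 - r_min^2) = pi*(1.4641 - 0.0025) = 4.5918

4.5918 m^2


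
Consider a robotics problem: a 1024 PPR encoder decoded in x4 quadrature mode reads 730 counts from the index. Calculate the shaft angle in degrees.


angle = counts * 360 / (PPR*4) = 730 * 360 / 4096 = 64.1602

64.1602 degrees


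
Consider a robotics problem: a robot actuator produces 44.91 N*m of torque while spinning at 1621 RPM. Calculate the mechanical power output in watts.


omega = 1621 * 2*pi/60 = 169.750723 rad/s
P = tau * omega = 44.91 * 169.750723 = 7623.5050

7623.5050 W


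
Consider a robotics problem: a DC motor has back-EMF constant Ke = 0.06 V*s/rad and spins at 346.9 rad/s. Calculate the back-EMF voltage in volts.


V_emf = Ke * omega = 0.06*346.9 = 20.8140

20.8140 V


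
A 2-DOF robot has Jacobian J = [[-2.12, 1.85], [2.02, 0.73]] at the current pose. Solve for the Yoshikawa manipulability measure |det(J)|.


det(J) = -2.12*0.73 - (1.85)*(2.02) = -5.2846
|det(J)| = 5.2846

5.2846


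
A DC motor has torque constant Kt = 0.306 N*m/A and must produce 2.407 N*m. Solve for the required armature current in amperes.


I = tau / Kt = 2.407/0.306 = 7.8660

7.8660 A


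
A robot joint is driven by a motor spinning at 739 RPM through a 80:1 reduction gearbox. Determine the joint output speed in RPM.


omega_joint = omega_motor / N = 739 / 80 = 9.2375

9.2375 RPM


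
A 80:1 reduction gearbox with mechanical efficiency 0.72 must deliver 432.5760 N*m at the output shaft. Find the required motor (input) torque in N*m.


tau_in = tau_out / (N * eta) = 432.5760 / (80 * 0.72) = 7.5100

7.5100 N*m


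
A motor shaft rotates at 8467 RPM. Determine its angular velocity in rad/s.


omega = 8467 * 2*pi/60 = 886.6622

886.6622 rad/s


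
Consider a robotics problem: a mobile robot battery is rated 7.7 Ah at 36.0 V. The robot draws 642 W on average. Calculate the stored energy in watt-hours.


E = capacity * V = 7.7*36.0 = 277.2000

277.2000 Wh


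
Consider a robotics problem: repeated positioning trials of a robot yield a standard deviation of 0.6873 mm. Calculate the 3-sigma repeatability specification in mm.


repeatability = 3*sigma = 3*0.6873 = 2.0619

2.0619 mm


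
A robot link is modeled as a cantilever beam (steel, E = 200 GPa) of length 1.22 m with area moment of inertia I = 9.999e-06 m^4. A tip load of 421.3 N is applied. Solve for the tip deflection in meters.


delta = F*L^3/(3*E*I) = 421.3*1.22^3/(3*2.000e+11*9.999e-06)
      = 765.0167624/5999400 = 1.2752e-04

1.2752e-04 m


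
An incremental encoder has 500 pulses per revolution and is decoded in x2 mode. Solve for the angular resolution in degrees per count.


resolution = 360 / (PPR * 2) = 360 / 1000 = 0.3600

0.3600 degrees


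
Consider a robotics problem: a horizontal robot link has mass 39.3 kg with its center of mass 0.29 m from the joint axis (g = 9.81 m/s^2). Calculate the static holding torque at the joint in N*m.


tau = m*g*L = 39.3 * 9.81 * 0.29 = 111.8046

111.8046 N*m


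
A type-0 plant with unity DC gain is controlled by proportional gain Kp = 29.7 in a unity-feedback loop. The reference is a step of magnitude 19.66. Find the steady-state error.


e_ss = R/(1 + Kp) = 19.66/(1 + 29.7) = 19.66/30.7000 = 0.6404

0.6404


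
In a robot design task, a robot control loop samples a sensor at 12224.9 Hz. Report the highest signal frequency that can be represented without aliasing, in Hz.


f_max = f_s/2 = 12224.9/2 = 6112.4500

6112.4500 Hz


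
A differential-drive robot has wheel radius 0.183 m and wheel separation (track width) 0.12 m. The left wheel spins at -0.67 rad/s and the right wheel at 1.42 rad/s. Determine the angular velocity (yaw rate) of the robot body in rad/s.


omega = r*(wR - wL)/L = 0.183*(1.42 - (-0.67))/0.12 = 3.1873

3.1873 rad/s


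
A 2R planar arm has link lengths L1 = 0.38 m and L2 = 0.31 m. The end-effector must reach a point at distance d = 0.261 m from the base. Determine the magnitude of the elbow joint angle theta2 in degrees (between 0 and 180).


cos(th2) = (d^2 - L1^2 - L2^2)/(2*L1*L2) = (0.261^2 - 0.38^2 - 0.31^2)/(2*0.38*0.31) = -0.73165959
th2 = acos(-0.73165959) = 137.0257 deg

137.0257 degrees


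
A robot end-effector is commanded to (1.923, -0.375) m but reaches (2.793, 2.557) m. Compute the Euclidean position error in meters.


dx = 2.793 - (1.923) = 0.8700, dy = 2.557 - (-0.375) = 2.9320
err = sqrt(0.756900 + 8.596624) = 3.0584

3.0584 m


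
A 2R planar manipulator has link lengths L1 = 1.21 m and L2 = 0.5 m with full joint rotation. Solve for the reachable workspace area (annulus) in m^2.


r_max = L1 + L2 = 1.7100, r_min = |L1 - L2| = 0.7100
A = pi*(r_max^2 - r_min^2) = pi*(2.9241 - 0.5041) = 7.6027

7.6027 m^2


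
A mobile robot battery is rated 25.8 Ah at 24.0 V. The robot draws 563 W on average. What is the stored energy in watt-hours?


E = capacity * V = 25.8*24.0 = 619.2000

619.2000 Wh


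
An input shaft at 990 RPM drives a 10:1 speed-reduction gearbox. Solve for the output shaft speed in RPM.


omega_out = omega_in / N = 990 / 10 = 99.0000

99.0000 RPM


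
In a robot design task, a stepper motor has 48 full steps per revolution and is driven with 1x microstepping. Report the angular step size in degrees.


step = 360/(48*1) = 360/48 = 7.5000

7.5000 degrees


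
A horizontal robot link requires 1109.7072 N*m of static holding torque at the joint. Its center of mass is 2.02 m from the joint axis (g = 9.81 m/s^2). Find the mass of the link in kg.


m = tau / (g*L) = 1109.7072 / (9.81 * 2.02) = 56.0000

56.0000 kg


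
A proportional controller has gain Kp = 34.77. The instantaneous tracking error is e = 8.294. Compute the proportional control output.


u_P = Kp * e = 34.77 * 8.294 = 288.3824

288.3824


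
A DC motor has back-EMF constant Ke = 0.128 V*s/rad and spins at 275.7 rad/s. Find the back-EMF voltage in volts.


V_emf = Ke * omega = 0.128*275.7 = 35.2896

35.2896 V


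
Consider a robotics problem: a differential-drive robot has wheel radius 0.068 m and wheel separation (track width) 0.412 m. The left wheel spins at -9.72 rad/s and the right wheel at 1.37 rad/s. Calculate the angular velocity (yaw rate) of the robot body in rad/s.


omega = r*(wR - wL)/L = 0.068*(1.37 - (-9.72))/0.412 = 1.8304

1.8304 rad/s


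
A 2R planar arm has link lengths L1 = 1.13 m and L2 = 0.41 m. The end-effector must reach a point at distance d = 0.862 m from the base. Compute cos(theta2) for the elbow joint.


cos(th2) = (d^2 - L1^2 - L2^2)/(2*L1*L2) = (0.862^2 - 1.13^2 - 0.41^2)/(2*1.13*0.41) = -0.7576

-0.7576


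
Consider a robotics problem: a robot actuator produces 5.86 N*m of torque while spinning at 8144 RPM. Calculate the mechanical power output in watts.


omega = 8144 * 2*pi/60 = 852.837686 rad/s
P = tau * omega = 5.86 * 852.837686 = 4997.6288

4997.6288 W


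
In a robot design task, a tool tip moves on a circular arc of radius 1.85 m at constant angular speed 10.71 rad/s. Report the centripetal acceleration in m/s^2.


a_c = omega^2 * r = 10.71^2 * 1.85 = 212.2026

212.2026 m/s^2


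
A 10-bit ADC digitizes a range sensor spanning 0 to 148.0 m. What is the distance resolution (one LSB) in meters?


res = range / 2^n = 148.0/2^10 = 148.0/1024 = 0.1445

0.1445 m


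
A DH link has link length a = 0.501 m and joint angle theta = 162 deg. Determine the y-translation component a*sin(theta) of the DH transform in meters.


a*sin(theta) = 0.501*sin(162 deg) = 0.1548

0.1548 m


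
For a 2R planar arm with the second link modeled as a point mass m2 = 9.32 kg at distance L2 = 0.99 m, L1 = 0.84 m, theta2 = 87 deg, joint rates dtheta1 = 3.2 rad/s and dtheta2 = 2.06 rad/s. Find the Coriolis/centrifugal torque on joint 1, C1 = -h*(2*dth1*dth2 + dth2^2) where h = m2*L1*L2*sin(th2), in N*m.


h = m2*L1*L2*sin(th2) = 9.32*0.84*0.99*sin(87 deg) = 7.739890
C1 = -h*(2*3.2*2.06 + 2.06^2) = -7.739890*17.4276 = -134.8877

-134.8877 N*m


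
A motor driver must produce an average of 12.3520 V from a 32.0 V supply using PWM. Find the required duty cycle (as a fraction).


D = V_avg/V_supply = 12.3520/32.0 = 0.3860

0.3860


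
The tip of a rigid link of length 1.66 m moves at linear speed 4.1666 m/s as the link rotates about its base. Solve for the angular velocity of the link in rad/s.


omega = v / L = 4.1666 / 1.66 = 2.5100

2.5100 rad/s


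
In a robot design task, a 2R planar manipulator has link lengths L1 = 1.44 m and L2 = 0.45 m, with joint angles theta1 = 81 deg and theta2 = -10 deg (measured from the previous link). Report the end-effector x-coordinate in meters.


x = L1*cos(th1) + L2*cos(th1+th2) = 1.44*cos(81 deg) + 0.45*cos(71 deg) = 0.3718

0.3718 m


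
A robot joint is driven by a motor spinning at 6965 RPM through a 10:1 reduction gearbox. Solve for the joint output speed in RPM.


omega_joint = omega_motor / N = 6965 / 10 = 696.5000

696.5000 RPM


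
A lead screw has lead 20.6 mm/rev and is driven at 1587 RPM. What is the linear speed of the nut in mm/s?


v = lead * (RPM/60) = 20.6*1587/60 = 544.8700

544.8700 mm/s


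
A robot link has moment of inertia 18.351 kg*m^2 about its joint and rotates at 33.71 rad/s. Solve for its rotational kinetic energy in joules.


KE = (1/2)*I*omega^2 = 0.5*18.351*33.71^2 = 10426.7088

10426.7088 J


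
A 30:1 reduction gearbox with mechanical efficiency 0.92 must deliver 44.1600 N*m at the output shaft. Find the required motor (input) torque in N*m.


tau_in = tau_out / (N * eta) = 44.1600 / (30 * 0.92) = 1.6000

1.6000 N*m


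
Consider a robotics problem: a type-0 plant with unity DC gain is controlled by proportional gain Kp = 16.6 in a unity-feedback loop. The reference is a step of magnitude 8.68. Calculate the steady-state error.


e_ss = R/(1 + Kp) = 8.68/(1 + 16.6) = 8.68/17.6000 = 0.4932

0.4932


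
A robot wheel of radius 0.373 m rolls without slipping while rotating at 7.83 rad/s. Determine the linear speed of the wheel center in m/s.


v = omega * r = 7.83 * 0.373 = 2.9206

2.9206 m/s


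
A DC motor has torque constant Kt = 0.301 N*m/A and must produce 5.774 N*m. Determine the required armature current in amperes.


I = tau / Kt = 5.774/0.301 = 19.1827

19.1827 A


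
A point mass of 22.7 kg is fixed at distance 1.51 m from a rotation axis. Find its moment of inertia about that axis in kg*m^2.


I = m*r^2 = 22.7*1.51^2 = 51.7583

51.7583 kg*m^2


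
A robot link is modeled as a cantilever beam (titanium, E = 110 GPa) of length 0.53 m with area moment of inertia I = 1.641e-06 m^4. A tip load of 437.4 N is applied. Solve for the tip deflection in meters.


delta = F*L^3/(3*E*I) = 437.4*0.53^3/(3*1.100e+11*1.641e-06)
      = 65.1187998/541530 = 1.2025e-04

1.2025e-04 m


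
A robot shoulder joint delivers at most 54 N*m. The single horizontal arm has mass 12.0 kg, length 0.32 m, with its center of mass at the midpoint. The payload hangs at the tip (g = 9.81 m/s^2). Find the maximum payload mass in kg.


tau_arm = m_arm*g*(L/2) = 12.0*9.81*0.32/2 = 18.8352 N*m
tau_payload = tau_max - tau_arm = 54 - 18.8352 = 35.1648
m_payload = tau_payload / (g*L) = 35.1648 / (9.81*0.32) = 11.2018

11.2018 kg


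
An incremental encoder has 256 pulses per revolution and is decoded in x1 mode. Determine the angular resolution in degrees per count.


resolution = 360 / (PPR * 1) = 360 / 256 = 1.4062

1.4062 degrees


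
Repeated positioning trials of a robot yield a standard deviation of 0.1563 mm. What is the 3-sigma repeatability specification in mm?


repeatability = 3*sigma = 3*0.1563 = 0.4689

0.4689 mm


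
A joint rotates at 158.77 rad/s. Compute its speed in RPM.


RPM = 158.77 * 60/(2*pi) = 1516.1418

1516.1418 RPM


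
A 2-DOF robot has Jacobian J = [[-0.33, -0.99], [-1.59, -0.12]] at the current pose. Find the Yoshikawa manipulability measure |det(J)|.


det(J) = -0.33*-0.12 - (-0.99)*(-1.59) = -1.5345
|det(J)| = 1.5345

1.5345


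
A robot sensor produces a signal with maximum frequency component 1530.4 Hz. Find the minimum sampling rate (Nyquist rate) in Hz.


f_s,min = 2*f_max = 2*1530.4 = 3060.8000

3060.8000 Hz


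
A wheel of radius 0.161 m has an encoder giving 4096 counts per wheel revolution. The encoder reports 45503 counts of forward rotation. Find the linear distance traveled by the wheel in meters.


revs = 45503/4096 = 11.109131
d = revs * 2*pi*r = 11.109131 * 2*pi*0.161 = 11.2379

11.2379 m


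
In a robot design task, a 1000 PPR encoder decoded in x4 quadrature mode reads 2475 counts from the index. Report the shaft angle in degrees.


angle = counts * 360 / (PPR*4) = 2475 * 360 / 4000 = 222.7500

222.7500 degrees


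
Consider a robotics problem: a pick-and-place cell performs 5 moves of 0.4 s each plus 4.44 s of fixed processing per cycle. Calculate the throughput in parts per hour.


T_cycle = 5*0.4 + 4.44 = 6.4400 s
rate = 3600/T = 559.0062

559.0062 parts/hour


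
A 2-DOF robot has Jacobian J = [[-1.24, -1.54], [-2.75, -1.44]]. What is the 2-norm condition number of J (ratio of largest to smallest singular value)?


JJ^T eigenvalues: trace(JJ^T) = 13.5453, det(JJ^T) = det(J)^2 = 5.99956036
s_max^2 = (13.5453 + sqrt(159.47691065))/2 = 13.08685840
s_min^2 = (13.5453 - sqrt(159.47691065))/2 = 0.45844160
kappa = s_max/s_min = sqrt(13.08685840/0.45844160) = 5.3429

5.3429


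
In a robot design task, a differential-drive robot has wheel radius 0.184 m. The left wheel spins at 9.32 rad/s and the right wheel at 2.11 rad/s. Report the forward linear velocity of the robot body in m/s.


v = r*(wR + wL)/2 = 0.184*(2.11 + 9.32)/2 = 1.0516

1.0516 m/s


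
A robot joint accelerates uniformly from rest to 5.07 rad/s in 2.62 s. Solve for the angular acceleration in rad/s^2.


alpha = delta_omega / t = 5.07 / 2.62 = 1.9351

1.9351 rad/s^2


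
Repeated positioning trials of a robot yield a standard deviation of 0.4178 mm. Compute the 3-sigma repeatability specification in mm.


repeatability = 3*sigma = 3*0.4178 = 1.2534

1.2534 mm
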